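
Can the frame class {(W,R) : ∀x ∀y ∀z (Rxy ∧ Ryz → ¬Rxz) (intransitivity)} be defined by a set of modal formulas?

Not definable by any modal formula

If a class were modally definable it would be closed under surjective bounded morphisms (Goldblatt–Thomason).
The 3-cycle (worlds s,t,u with s→t→u→s) is intransitive. Mapping every world to a single reflexive point • is a surjective bounded morphism; the reflexive point is not intransitive (R••∧R•• but R••).
So the class is not modally definable.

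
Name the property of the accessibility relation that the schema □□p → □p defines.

Suppose □□p→□p is valid. Take Rxy and set V(p)={w : xR²w}. Then □□p at x, so □p at x, so p at y, i.e. ∃z(Rxz∧Rzy).

Density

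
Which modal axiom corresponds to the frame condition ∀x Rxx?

□p → p

A defining formula is □p → p (the T axiom).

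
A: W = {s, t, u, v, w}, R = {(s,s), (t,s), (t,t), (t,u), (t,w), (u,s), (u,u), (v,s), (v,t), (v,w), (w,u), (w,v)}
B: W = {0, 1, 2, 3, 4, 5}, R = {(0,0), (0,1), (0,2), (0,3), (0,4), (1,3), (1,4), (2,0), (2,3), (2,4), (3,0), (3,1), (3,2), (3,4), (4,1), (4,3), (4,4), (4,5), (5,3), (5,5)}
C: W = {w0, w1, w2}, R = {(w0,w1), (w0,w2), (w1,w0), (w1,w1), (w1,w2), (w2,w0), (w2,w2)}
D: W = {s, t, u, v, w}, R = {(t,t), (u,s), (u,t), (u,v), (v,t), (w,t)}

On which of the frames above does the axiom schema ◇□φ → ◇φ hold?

The schema corresponds to a generalized confluence (Geach) condition: ∀x ∀y (xRy → ∃w (yRw ∧ xRw)).
A: fails — vRw but no w* with wRw* and vRw*.
B: fails — 5R3 but no w with 3Rw and 5Rw.
C: condition met.
D: fails — uRs but no w* with sRw* and uRw*.

C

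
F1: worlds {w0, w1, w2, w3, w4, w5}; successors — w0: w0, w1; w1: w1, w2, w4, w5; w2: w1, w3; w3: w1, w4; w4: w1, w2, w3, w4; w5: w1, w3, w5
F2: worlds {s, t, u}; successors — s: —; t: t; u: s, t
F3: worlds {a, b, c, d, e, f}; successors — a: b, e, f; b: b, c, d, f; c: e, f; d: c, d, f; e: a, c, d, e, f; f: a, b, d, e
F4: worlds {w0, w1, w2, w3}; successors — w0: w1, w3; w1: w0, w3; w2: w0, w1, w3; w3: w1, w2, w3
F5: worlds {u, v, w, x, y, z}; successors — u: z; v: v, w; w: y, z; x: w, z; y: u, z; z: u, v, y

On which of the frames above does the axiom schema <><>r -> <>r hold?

F2

Frame correspondent (Sahlqvist): forall x forall y forall z (Rxy & Ryz -> Rxz) — i.e. transitivity.
F1: fails — Rw1w5 and Rw5w3 but not Rw1w3.
F2: satisfies the condition.
F3: fails — Rdf and Rfb but not Rdb.
F4: fails — Rw1w0 and Rw0w1 but not Rw1w1.
F5: fails — Rxw and Rwy but not Rxy.
Valid on: F2.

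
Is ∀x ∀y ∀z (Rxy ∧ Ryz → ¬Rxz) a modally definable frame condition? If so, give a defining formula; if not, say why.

If a class were modally definable it would be closed under surjective bounded morphisms (Goldblatt–Thomason).
The 3-cycle (worlds w0,w1,w2 with w0→w1→w2→w0) is intransitive. Mapping every world to a single reflexive point • is a surjective bounded morphism; the reflexive point is not intransitive (R••∧R•• but R••).
Hence intransitivity is not modally definable.

No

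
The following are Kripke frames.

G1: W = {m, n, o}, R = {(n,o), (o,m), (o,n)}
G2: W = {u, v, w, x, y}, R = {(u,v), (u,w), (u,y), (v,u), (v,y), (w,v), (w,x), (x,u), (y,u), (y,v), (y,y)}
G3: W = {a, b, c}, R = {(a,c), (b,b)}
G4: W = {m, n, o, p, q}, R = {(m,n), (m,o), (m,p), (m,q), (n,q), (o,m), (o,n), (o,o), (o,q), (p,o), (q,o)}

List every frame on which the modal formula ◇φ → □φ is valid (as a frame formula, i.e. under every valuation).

G3

Frame correspondent (Sahlqvist): ∀x ∀y ∀z (Rxy ∧ Rxz → y = z) — i.e. partial functionality.
G1: fails — o sees both m and n.
G2: fails — u sees both v and w.
G3: ✓.
G4: fails — m sees both n and o.
Valid on: G3.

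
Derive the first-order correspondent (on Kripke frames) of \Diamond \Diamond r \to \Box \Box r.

This is a Sahlqvist (Geach-type) schema ◇^2□^0r → □^2◇^0r.
First-order correspondent: \forall x \forall y \forall z ((x R^2 y \wedge x R^2 z) \to \exists w (y = w \wedge z = w)).

\forall x \forall y \forall z ((x R^2 y \wedge x R^2 z) \to \exists w (y = w \wedge z = w))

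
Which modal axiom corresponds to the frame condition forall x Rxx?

□q → q

The condition is reflexivity. The T schema □q → q defines it.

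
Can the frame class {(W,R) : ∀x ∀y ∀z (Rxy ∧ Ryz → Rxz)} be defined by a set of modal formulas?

Yes, by □p → □□p

Yes: it is transitivity, defined by the 4 schema □p → □□p.
Suppose □p→□□p is valid. Take Rxy, Ryz and set V(p)={w : Rxw}. Then □p at x, so □□p at x, so □p at y, so p at z, i.e. Rxz.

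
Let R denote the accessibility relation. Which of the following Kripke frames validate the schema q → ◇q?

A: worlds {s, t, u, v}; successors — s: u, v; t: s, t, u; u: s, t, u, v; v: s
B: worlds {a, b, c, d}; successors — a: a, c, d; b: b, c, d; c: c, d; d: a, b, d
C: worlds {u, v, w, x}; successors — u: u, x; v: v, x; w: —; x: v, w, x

B

Frame correspondent (Sahlqvist): ∀x Rxx — i.e. reflexivity.
A: fails — world s does not see itself.
B: holds.
C: fails — world w does not see itself.
Valid on: B.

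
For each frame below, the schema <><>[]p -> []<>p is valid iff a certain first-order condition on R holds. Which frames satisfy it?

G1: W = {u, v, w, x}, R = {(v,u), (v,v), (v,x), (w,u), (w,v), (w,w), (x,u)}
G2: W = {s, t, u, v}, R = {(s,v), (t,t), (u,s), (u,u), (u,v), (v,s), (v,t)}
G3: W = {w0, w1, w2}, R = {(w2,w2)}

G3

The schema corresponds to a generalized confluence (Geach) condition: forall x forall y forall z ((x R^2 y & xRz) -> exists w (yRw & zRw)).
G1: fails — vR²u, vRu but no t with uRt and uRt.
G2: fails — sR²s, sRv but no w with sRw and vRw.
G3: holds.
Valid on: G3.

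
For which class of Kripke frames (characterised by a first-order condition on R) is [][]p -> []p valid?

density

Suppose □□p→□p is valid. Take Rxy and set V(p)={w : xR²w}. Then □□p at x, so □p at x, so p at y, i.e. ∃z(Rxz∧Rzy).
Conversely, on a frame with density the schema holds at every world under every valuation.
So the correspondent is density.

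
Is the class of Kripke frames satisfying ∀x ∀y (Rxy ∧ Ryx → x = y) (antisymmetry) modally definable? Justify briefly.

No — not modally definable

Any modally definable frame class is closed under surjective bounded morphisms.
The 4-cycle (worlds 0,1,2,3 with 0→1→2→3→0) is antisymmetric. Sending even-indexed worlds to a and odd-indexed worlds to b is a surjective bounded morphism onto the two-world frame with a↔b, which is not antisymmetric.
Hence antisymmetry is not modally definable.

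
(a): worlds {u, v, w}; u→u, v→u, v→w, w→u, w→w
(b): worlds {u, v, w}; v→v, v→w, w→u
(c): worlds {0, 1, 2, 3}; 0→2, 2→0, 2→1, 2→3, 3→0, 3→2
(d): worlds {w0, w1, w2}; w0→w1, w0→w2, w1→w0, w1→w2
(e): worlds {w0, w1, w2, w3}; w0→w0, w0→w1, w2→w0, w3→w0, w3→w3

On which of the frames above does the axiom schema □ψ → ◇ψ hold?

Frame correspondent (Sahlqvist): ∀x ∃y Rxy — i.e. seriality.
(a): ✓.
(b): fails — world u has no successor.
(c): fails — world 1 has no successor.
(d): fails — world w2 has no successor.
(e): fails — world w1 has no successor.

(a)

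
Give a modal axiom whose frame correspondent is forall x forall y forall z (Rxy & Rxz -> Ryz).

◇r → □◇r

A defining formula is ◇r → □◇r (the 5 axiom).
Suppose ◇r→□◇r is valid. Take Rxy, Rxz and set V(r)={y}. Then ◇r at x, so □◇r at x, so ◇r at z, so some w with Rzw has r; w=y, i.e. Rzy. By symmetry of the argument, Ryz.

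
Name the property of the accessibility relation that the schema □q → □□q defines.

transitivity: ∀x ∀y ∀z (Rxy ∧ Ryz → Rxz)

Suppose □q→□□q is valid. Take Rxy, Ryz and set V(q)={w : Rxw}. Then □q at x, so □□q at x, so □q at y, so q at z, i.e. Rxz.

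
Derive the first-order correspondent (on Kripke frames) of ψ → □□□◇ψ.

This is a Sahlqvist (Geach-type) schema ◇^0□^0ψ → □^3◇^1ψ.
Minimal-valuation argument: fix x; take any y with xR^0y and any z with xR^3z. Set V(ψ) to the set of worlds R-reachable from y in exactly 0 steps. Then □^0ψ holds at y, so the antecedent holds at x; validity forces ◇^1ψ at z, giving a w with zR^1w and yR^0w.
First-order correspondent: ∀x ∀z (xR³z → ∃w (x = w ∧ zRw)).

∀x ∀z (xR³z → ∃w (x = w ∧ zRw))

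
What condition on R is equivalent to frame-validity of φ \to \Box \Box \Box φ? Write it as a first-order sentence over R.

\forall x \forall z (x R^3 z \to \exists w (x = w \wedge z = w))

This is a Sahlqvist (Geach-type) schema ◇^0□^0φ → □^3◇^0φ.
First-order correspondent: \forall x \forall z (x R^3 z \to \exists w (x = w \wedge z = w)).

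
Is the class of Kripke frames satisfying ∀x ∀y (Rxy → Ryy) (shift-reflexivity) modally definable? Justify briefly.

Definable; □(□q → q) defines it

This is a Sahlqvist condition; the T□ axiom □(□q → q) defines it.
Suppose □(□q→q) is valid. Take Rxy and set V(q)={w : Ryw}. Then at y, □q holds; since □(□q→q) at x, □q→q at y, so q at y, i.e. Ryy.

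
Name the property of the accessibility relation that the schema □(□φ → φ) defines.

Suppose □(□φ→φ) is valid. Take Rxy and set V(φ)={w : Ryw}. Then at y, □φ holds; since □(□φ→φ) at x, □φ→φ at y, so φ at y, i.e. Ryy.
Conversely, on a frame with shift-reflexivity the schema holds at every world under every valuation.
So the correspondent is shift-reflexivity.

shift-reflexivity: ∀x ∀y (Rxy → Ryy)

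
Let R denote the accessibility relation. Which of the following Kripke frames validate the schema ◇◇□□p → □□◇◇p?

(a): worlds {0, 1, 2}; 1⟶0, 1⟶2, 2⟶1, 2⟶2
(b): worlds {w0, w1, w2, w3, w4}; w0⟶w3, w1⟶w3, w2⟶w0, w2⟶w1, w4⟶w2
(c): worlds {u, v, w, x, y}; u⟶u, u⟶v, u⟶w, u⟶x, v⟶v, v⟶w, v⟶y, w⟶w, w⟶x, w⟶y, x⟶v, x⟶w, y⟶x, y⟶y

(c)

Frame correspondent (Sahlqvist): ∀x ∀y ∀z ((xR²y ∧ xR²z) → ∃w (yR²w ∧ zR²w)) — i.e. a generalized confluence (Geach) condition.
(a): fails — 2R²0, 2R²0 but no w with 0R²w and 0R²w.
(b): fails — w2R²w3, w2R²w3 but no w with w3R²w and w3R²w.
(c): satisfies the condition.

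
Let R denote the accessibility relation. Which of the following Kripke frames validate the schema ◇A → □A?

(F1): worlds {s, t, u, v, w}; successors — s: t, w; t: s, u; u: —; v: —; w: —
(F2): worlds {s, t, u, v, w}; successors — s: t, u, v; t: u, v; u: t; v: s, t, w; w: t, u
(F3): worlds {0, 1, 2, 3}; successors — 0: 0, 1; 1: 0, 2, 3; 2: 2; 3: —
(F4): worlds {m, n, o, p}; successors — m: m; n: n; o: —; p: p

The schema corresponds to partial functionality: ∀x ∀y ∀z (Rxy ∧ Rxz → y = z).
(F1): fails — s sees both t and w.
(F2): fails — s sees both t and u.
(F3): fails — 0 sees both 0 and 1.
(F4): ✓.

(F4)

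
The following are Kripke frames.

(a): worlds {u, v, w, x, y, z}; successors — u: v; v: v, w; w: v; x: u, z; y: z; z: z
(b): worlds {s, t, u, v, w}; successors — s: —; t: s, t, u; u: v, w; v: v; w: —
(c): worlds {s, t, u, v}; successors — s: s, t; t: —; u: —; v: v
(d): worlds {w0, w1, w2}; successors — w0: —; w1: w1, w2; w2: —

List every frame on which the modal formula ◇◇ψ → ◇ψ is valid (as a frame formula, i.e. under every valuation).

Frame correspondent (Sahlqvist): ∀x ∀y ∀z (Rxy ∧ Ryz → Rxz) — i.e. transitivity.
(a): fails — Ruv and Rvw but not Ruw.
(b): fails — Rtu and Ruv but not Rtv.
(c): condition met.
(d): condition met.
Valid on: (c), (d).

(c), (d)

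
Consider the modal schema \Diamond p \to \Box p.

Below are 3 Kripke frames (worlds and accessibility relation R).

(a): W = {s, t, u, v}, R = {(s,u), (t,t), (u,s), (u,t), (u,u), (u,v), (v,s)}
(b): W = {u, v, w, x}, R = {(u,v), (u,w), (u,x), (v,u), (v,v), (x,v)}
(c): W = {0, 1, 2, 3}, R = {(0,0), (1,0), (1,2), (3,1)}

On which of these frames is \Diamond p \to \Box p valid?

This is the axiom for partial functionality; its first-order frame correspondent is \forall x \forall y \forall z (Rxy \wedge Rxz \to y = z).
(a): fails — u sees both s and t.
(b): fails — u sees both v and w.
(c): fails — 1 sees both 0 and 2.
Valid on no frame.

none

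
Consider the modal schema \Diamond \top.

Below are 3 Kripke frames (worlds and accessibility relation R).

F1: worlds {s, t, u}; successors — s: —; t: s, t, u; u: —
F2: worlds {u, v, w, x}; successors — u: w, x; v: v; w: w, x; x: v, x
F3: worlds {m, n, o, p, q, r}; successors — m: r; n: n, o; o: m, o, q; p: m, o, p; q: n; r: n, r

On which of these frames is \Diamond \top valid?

The schema corresponds to seriality: \forall x \exists y Rxy.
F1: fails — world s has no successor.
F2: ✓.
F3: ✓.

F2, F3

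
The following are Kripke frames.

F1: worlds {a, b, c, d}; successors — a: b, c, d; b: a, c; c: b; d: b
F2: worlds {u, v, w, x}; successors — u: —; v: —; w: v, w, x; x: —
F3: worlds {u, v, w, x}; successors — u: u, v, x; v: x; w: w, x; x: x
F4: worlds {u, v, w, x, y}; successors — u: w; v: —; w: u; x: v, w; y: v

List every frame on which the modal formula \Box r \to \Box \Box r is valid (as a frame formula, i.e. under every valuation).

This is the axiom for transitivity; its first-order frame correspondent is \forall x \forall y \forall z (Rxy \wedge Ryz \to Rxz).
F1: fails — Rbc and Rcb but not Rbb.
F2: holds.
F3: holds.
F4: fails — Rxw and Rwu but not Rxu.

F2, F3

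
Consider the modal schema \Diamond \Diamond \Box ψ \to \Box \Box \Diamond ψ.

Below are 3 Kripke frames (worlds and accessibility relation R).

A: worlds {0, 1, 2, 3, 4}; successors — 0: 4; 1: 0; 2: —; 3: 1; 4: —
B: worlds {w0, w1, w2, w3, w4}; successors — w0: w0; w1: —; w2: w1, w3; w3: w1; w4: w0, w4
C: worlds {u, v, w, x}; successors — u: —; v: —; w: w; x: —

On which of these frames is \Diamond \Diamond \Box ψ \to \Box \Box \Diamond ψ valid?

C

The schema corresponds to a generalized confluence (Geach) condition: \forall x \forall y \forall z ((x R^2 y \wedge x R^2 z) \to \exists w (yRw \wedge zRw)).
A: fails — 1R²4, 1R²4 but no w with 4Rw and 4Rw.
B: fails — w2R²w1, w2R²w1 but no w with w1Rw and w1Rw.
C: satisfies the condition.
Valid on: C.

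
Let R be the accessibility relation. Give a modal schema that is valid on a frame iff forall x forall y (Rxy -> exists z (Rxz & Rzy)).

A defining formula is □□s → □s (the C4 axiom).

□□s → □s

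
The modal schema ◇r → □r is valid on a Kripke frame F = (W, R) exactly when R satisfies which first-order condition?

This is the CD axiom.
Its frame correspondent is partial functionality — ∀x ∀y ∀z (Rxy ∧ Rxz → y = z).

partial functionality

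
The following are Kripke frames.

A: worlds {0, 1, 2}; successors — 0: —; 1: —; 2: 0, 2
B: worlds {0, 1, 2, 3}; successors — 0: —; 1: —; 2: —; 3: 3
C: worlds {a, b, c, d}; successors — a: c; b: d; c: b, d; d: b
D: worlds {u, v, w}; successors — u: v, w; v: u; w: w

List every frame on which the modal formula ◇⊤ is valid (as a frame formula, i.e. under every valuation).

Frame correspondent (Sahlqvist): ∀x ∃y Rxy — i.e. seriality.
A: fails — world 0 has no successor.
B: fails — world 0 has no successor.
C: condition met.
D: condition met.
Valid on: C, D.

C, D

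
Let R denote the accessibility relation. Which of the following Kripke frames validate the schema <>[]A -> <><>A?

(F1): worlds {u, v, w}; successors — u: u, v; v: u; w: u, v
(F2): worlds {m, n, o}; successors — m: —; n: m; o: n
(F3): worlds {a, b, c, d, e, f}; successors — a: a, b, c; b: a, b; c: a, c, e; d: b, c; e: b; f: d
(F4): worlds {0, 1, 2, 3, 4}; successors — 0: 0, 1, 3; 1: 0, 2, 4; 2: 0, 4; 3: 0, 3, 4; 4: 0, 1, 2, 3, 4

(F1), (F3), (F4)

This is the axiom for a generalized confluence (Geach) condition; its first-order frame correspondent is forall x forall y (xRy -> exists w (yRw & x R^2 w)).
(F1): ✓.
(F2): fails — nRm but no w with mRw and nR²w.
(F3): ✓.
(F4): ✓.
Valid on: (F1), (F3), (F4).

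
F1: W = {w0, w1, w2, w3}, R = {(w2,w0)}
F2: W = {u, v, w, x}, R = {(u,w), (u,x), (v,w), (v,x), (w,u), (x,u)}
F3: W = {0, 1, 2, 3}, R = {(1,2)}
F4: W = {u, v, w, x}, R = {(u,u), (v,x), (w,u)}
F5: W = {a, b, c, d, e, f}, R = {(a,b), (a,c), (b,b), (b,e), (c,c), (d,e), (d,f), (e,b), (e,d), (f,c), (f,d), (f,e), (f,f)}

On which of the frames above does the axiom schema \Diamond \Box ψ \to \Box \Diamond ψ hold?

F2

The schema corresponds to convergence: \forall x \forall y \forall z (Rxy \wedge Rxz \to \exists w (Ryw \wedge Rzw)).
F1: fails — Rw2w0 and Rw2w0 but w0 and w0 have no common successor.
F2: satisfies the condition.
F3: fails — R12 and R12 but 2 and 2 have no common successor.
F4: fails — Rvx and Rvx but x and x have no common successor.
F5: fails — Rab and Rac but b and c have no common successor.
Valid on: F2.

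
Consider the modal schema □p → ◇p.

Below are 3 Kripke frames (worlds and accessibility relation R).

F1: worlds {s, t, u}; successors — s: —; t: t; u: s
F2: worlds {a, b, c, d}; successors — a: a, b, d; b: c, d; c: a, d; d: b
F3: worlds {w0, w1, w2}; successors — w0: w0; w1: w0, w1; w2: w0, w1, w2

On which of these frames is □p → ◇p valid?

Frame correspondent (Sahlqvist): ∀x ∃y Rxy — i.e. seriality.
F1: fails — world s has no successor.
F2: condition met.
F3: condition met.
Valid on: F2, F3.

F2, F3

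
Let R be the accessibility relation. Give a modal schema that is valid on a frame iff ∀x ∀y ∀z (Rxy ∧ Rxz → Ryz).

◇ψ → □◇ψ

A defining formula is ◇ψ → □◇ψ (the 5 axiom).
Suppose ◇ψ→□◇ψ is valid. Take Rxy, Rxz and set V(ψ)={y}. Then ◇ψ at x, so □◇ψ at x, so ◇ψ at z, so some w with Rzw has ψ; w=y, i.e. Rzy. By symmetry of the argument, Ryz.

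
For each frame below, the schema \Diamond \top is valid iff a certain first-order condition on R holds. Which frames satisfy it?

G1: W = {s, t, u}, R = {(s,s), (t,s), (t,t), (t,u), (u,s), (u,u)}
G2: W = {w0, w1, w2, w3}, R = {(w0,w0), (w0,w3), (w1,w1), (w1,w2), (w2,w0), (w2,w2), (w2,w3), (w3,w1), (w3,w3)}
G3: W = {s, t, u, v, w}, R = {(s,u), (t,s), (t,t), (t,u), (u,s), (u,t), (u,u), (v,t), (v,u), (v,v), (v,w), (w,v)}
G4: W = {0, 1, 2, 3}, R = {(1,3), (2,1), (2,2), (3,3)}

The schema corresponds to seriality: \forall x \exists y Rxy.
G1: satisfies the condition.
G2: satisfies the condition.
G3: satisfies the condition.
G4: fails — world 0 has no successor.

G1, G2, G3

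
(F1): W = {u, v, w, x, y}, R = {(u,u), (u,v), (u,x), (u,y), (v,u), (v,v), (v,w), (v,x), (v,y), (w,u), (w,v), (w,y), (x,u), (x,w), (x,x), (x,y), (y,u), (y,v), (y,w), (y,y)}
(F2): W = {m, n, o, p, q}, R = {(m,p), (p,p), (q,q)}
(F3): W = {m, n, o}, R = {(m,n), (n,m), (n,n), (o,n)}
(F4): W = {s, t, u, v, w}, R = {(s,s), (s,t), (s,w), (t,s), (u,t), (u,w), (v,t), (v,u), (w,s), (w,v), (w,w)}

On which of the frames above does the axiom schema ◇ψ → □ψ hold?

This is the axiom for partial functionality; its first-order frame correspondent is ∀x ∀y ∀z (Rxy ∧ Rxz → y = z).
(F1): fails — u sees both u and v.
(F2): condition met.
(F3): fails — n sees both m and n.
(F4): fails — s sees both s and t.

(F2)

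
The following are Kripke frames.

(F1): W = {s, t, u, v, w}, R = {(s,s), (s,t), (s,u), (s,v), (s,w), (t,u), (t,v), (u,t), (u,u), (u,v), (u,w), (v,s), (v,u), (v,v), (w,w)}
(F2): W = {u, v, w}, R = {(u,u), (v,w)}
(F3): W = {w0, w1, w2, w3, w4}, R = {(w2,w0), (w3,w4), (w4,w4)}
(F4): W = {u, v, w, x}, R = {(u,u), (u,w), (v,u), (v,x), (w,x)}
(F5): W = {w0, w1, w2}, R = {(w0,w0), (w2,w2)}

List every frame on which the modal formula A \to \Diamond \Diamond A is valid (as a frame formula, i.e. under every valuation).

(F1)

The schema corresponds to a generalized confluence (Geach) condition: \forall x \exists w (x = w \wedge x R^2 w).
(F1): ✓.
(F2): fails — at v but no t with v=t and vR²t.
(F3): fails — at w0 but no w with w0=w and w0R²w.
(F4): fails — at v but no t with v=t and vR²t.
(F5): fails — at w1 but no w with w1=w and w1R²w.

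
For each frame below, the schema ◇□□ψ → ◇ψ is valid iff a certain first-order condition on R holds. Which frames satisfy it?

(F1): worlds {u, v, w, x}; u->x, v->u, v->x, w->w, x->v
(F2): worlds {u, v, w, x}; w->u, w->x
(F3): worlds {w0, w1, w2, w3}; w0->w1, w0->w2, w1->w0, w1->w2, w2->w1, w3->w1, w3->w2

(F3)

The schema corresponds to a generalized confluence (Geach) condition: ∀x ∀y (xRy → ∃w (yR²w ∧ xRw)).
(F1): fails — vRu but no t with uR²t and vRt.
(F2): fails — wRu but no t with uR²t and wRt.
(F3): holds.
Valid on: (F3).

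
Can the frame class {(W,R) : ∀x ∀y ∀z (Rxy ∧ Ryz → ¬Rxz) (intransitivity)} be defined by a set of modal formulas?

No — not modally definable

If a class were modally definable it would be closed under surjective bounded morphisms (Goldblatt–Thomason).
The 5-cycle (worlds s,t,u,v,w with s→t→u→v→w→s) is intransitive. Mapping every world to a single reflexive point • is a surjective bounded morphism; the reflexive point is not intransitive (R••∧R•• but R••).
So the class is not modally definable.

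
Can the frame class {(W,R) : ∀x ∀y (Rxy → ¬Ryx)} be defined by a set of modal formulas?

Not modally definable

Any modally definable frame class is closed under surjective bounded morphisms.
The 3-cycle (worlds s,t,u with s→t→u→s) is asymmetric. Mapping every world to a single reflexive point • is a surjective bounded morphism, and the reflexive point is not asymmetric (R•• but asymmetry requires ¬R••).
So the class is not modally definable.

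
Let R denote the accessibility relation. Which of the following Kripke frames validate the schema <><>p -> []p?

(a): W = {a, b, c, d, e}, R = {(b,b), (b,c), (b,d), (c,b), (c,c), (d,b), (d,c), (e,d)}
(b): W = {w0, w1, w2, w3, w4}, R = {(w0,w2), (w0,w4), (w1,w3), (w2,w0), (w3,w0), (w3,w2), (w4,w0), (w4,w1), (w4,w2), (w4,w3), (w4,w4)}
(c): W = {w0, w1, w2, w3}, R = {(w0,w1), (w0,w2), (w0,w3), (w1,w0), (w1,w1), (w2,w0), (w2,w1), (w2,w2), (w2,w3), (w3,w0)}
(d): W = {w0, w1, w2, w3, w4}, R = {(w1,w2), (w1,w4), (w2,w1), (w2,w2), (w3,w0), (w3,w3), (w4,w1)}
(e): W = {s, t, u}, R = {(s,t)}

The schema corresponds to a generalized confluence (Geach) condition: forall x forall y forall z ((x R^2 y & xRz) -> exists w (y = w & z = w)).
(a): fails — bR²b, bRc but b ≠ c.
(b): fails — w0R²w0, w0Rw2 but w0 ≠ w2.
(c): fails — w0R²w0, w0Rw1 but w0 ≠ w1.
(d): fails — w1R²w1, w1Rw2 but w1 ≠ w2.
(e): ✓.
Valid on: (e).

(e)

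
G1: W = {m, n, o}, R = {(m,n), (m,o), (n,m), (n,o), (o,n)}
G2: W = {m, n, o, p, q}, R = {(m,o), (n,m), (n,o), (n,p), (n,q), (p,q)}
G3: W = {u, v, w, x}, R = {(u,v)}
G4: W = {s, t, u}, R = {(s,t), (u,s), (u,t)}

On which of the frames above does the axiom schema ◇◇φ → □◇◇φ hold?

Frame correspondent (Sahlqvist): ∀x ∀y ∀z ((xR²y ∧ xRz) → ∃w (y = w ∧ zR²w)) — i.e. a generalized confluence (Geach) condition.
G1: fails — mR²m, mRn but no w with m=w and nR²w.
G2: fails — nR²o, nRm but no w with o=w and mR²w.
G3: condition met.
G4: fails — uR²t, uRs but no w with t=w and sR²w.
Valid on: G3.

G3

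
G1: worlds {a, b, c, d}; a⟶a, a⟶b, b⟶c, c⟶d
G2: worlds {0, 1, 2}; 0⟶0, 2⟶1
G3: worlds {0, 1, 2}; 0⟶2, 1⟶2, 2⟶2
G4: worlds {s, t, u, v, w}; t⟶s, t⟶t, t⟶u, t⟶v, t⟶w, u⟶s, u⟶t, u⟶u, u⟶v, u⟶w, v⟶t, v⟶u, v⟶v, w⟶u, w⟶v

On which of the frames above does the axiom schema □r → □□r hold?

Frame correspondent (Sahlqvist): ∀x ∀y ∀z (Rxy ∧ Ryz → Rxz) — i.e. transitivity.
G1: fails — Rab and Rbc but not Rac.
G2: holds.
G3: holds.
G4: fails — Rvt and Rts but not Rvs.
Valid on: G2, G3.

G2, G3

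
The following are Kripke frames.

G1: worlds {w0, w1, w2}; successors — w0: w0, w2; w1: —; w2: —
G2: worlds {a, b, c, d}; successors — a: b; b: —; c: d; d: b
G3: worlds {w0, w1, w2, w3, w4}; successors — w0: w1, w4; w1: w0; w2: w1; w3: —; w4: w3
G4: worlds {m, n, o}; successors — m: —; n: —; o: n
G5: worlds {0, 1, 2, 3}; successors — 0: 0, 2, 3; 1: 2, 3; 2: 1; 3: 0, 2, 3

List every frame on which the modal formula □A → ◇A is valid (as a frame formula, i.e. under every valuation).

G5

The schema corresponds to seriality: ∀x ∃y Rxy.
G1: fails — world w1 has no successor.
G2: fails — world b has no successor.
G3: fails — world w3 has no successor.
G4: fails — world m has no successor.
G5: condition met.
Valid on: G5.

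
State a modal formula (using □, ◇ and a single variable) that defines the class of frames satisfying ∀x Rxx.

□q → q

A defining formula is □q → q (the T axiom).
Suppose □q→q is valid. At any x set V(q)={w : Rxw}. Then □q holds at x, so q holds at x, i.e. Rxx.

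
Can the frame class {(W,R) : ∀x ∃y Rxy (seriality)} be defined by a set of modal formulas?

Definable; □q → ◇q defines it

This is a Sahlqvist condition; the D axiom □q → ◇q defines it.
Suppose □q→◇q is valid. At any x set V(q)=W. Then □q at x, so ◇q at x, so x has a successor.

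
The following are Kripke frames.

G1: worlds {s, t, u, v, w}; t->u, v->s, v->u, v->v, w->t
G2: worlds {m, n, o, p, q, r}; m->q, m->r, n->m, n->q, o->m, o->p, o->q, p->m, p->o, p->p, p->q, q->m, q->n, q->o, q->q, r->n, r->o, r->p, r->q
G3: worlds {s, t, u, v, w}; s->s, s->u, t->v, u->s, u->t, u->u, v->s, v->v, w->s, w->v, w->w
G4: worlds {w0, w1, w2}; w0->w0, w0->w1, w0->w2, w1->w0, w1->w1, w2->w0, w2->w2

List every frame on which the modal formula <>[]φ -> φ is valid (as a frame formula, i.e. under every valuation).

G4

The schema corresponds to symmetry: forall x forall y (Rxy -> Ryx).
G1: fails — Rwt but not Rtw.
G2: fails — Rom but not Rmo.
G3: fails — Rtv but not Rvt.
G4: ✓.
Valid on: G4.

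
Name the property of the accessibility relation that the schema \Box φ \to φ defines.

Suppose □φ→φ is valid. At any x set V(φ)={w : Rxw}. Then □φ holds at x, so φ holds at x, i.e. Rxx.
Conversely, any frame satisfying \forall x Rxx validates the schema.
So the correspondent is reflexivity.

reflexivity: \forall x Rxx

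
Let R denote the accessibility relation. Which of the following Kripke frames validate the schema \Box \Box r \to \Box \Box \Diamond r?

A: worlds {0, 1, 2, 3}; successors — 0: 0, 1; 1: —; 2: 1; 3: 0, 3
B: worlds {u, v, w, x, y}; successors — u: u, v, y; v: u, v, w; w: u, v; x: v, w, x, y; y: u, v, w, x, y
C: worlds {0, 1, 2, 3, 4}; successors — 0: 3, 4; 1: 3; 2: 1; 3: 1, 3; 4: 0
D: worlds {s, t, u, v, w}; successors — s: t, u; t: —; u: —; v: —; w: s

The schema corresponds to a generalized confluence (Geach) condition: \forall x \forall z (x R^2 z \to \exists w (x R^2 w \wedge zRw)).
A: fails — 0R²1 but no w with 0R²w and 1Rw.
B: ✓.
C: fails — 4R²4 but no w with 4R²w and 4Rw.
D: fails — wR²t but no w* with wR²w* and tRw*.
Valid on: B.

B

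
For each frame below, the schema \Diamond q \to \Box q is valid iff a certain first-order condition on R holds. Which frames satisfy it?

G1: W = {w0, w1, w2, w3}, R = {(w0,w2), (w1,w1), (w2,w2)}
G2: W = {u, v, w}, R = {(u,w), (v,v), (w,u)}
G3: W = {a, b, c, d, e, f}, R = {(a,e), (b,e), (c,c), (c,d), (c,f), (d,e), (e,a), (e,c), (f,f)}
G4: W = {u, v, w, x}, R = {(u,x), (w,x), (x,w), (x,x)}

The schema corresponds to partial functionality: \forall x \forall y \forall z (Rxy \wedge Rxz \to y = z).
G1: condition met.
G2: condition met.
G3: fails — c sees both c and d.
G4: fails — x sees both w and x.

G1, G2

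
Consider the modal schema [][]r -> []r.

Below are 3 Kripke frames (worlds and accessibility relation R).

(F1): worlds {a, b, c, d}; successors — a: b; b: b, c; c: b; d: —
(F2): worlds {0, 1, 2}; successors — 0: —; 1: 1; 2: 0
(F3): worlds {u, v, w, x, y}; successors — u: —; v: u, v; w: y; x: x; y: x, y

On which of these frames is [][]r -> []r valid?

This is the axiom for density; its first-order frame correspondent is forall x forall y (Rxy -> exists z (Rxz & Rzy)).
(F1): ✓.
(F2): fails — R20 but no z with R2z and Rz0.
(F3): ✓.

(F1), (F3)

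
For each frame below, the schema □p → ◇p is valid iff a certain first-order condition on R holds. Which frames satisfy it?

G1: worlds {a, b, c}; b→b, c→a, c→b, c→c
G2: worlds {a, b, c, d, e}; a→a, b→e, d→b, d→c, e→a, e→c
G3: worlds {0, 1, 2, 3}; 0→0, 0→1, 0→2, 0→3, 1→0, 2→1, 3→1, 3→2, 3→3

G3

Frame correspondent (Sahlqvist): ∀x ∃y Rxy — i.e. seriality.
G1: fails — world a has no successor.
G2: fails — world c has no successor.
G3: ✓.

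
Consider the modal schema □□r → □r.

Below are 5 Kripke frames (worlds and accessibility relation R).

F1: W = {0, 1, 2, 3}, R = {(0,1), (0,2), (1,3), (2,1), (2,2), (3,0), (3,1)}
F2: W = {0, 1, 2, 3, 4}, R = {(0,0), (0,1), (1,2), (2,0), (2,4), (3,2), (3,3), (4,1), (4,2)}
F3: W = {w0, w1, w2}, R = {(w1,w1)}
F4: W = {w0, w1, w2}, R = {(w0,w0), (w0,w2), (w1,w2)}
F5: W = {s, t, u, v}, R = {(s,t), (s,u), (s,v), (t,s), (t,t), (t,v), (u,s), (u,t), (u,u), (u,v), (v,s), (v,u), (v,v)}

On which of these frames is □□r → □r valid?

F3, F5

The schema corresponds to density: ∀x ∀y (Rxy → ∃z (Rxz ∧ Rzy)).
F1: fails — R13 but no z with R1z and Rz3.
F2: fails — R12 but no z with R1z and Rz2.
F3: satisfies the condition.
F4: fails — Rw1w2 but no z with Rw1z and Rzw2.
F5: satisfies the condition.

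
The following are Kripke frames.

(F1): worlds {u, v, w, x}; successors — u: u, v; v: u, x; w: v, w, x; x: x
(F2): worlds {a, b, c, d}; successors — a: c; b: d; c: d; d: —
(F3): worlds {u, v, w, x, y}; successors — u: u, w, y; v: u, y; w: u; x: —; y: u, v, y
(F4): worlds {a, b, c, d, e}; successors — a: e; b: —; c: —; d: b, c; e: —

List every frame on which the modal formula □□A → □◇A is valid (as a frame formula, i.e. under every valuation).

(F1), (F3)

This is the axiom for a generalized confluence (Geach) condition; its first-order frame correspondent is ∀x ∀z (xRz → ∃w (xR²w ∧ zRw)).
(F1): condition met.
(F2): fails — bRd but no w with bR²w and dRw.
(F3): condition met.
(F4): fails — aRe but no w with aR²w and eRw.
Valid on: (F1), (F3).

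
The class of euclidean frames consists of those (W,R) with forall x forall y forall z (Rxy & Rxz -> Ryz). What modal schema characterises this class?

◇s → □◇s

This is the Euclidean property; the standard corresponding axiom is 5: ◇s → □◇s.
Suppose ◇s→□◇s is valid. Take Rxy, Rxz and set V(s)={y}. Then ◇s at x, so □◇s at x, so ◇s at z, so some w with Rzw has s; w=y, i.e. Rzy. By symmetry of the argument, Ryz.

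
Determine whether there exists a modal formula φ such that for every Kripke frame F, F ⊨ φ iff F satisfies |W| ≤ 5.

No

If a class were modally definable it would be closed under disjoint unions (Goldblatt–Thomason).
Any modal formula valid on each of 6 disjoint one-world frames is valid on their disjoint union (validity is preserved under disjoint unions). Each one-world frame has |W|=1≤5, but the union has |W|=6.
So the class is not modally definable.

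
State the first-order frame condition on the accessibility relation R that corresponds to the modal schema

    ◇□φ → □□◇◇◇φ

∀x ∀y ∀z ((xRy ∧ xR²z) → ∃w (yRw ∧ zR³w))

This is a Sahlqvist (Geach-type) schema ◇^1□^1φ → □^2◇^3φ.
Minimal-valuation argument: fix x; take any y with xR^1y and any z with xR^2z. Set V(φ) to the set of worlds R-reachable from y in exactly 1 step. Then □^1φ holds at y, so the antecedent holds at x; validity forces ◇^3φ at z, giving a w with zR^3w and yR^1w.
First-order correspondent: ∀x ∀y ∀z ((xRy ∧ xR²z) → ∃w (yRw ∧ zR³w)).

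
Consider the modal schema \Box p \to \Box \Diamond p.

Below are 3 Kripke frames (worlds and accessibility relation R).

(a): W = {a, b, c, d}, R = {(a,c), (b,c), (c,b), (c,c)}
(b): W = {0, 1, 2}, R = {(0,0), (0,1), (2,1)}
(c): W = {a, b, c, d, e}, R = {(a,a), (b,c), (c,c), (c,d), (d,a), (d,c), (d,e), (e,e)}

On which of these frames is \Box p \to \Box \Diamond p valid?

(a), (c)

The schema corresponds to a generalized confluence (Geach) condition: \forall x \forall z (xRz \to \exists w (xRw \wedge zRw)).
(a): satisfies the condition.
(b): fails — 0R1 but no w with 0Rw and 1Rw.
(c): satisfies the condition.
Valid on: (a), (c).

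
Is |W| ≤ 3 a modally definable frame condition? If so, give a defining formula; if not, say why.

Not definable by any modal formula

Any modally definable frame class is closed under disjoint unions.
Any modal formula valid on each of 4 disjoint one-world frames is valid on their disjoint union (validity is preserved under disjoint unions). Each one-world frame has |W|=1≤3, but the union has |W|=4.
Hence having at most 3 worlds is not modally definable.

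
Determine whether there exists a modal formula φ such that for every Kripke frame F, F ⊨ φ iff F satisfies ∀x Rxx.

Yes, by □p → p

Yes: it is reflexivity, defined by the T schema □p → p.
Suppose □p→p is valid. At any x set V(p)={w : Rxw}. Then □p holds at x, so p holds at x, i.e. Rxx.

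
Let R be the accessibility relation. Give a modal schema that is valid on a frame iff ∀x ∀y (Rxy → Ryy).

A defining formula is □(□q → q) (the T□ axiom).
Suppose □(□q→q) is valid. Take Rxy and set V(q)={w : Ryw}. Then at y, □q holds; since □(□q→q) at x, □q→q at y, so q at y, i.e. Ryy.

□(□q → q)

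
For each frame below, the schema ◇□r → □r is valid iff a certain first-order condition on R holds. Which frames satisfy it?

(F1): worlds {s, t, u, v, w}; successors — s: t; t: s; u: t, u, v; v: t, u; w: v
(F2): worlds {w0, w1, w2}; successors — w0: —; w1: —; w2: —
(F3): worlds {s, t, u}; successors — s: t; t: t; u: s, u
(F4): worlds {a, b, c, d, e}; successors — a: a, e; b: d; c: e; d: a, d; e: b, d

(F2)

This is the axiom for a generalized confluence (Geach) condition; its first-order frame correspondent is ∀x ∀y ∀z ((xRy ∧ xRz) → ∃w (yRw ∧ z = w)).
(F1): fails — sRt, sRt but no w* with tRw* and t=w*.
(F2): holds.
(F3): fails — uRs, uRs but no w with sRw and s=w.
(F4): fails — aRe, aRa but no w with eRw and a=w.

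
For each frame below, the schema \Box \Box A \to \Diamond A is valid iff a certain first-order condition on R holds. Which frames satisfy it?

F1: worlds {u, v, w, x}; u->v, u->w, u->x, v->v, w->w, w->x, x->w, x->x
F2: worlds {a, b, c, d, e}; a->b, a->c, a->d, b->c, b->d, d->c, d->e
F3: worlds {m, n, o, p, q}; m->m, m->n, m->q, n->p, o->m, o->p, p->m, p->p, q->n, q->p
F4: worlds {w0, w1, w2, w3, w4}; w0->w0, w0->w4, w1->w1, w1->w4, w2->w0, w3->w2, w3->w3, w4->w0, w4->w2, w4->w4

F1, F3, F4

Frame correspondent (Sahlqvist): \forall x \exists w (x R^2 w \wedge xRw) — i.e. a generalized confluence (Geach) condition.
F1: holds.
F2: fails — at c but no w with cR²w and cRw.
F3: holds.
F4: holds.
Valid on: F1, F3, F4.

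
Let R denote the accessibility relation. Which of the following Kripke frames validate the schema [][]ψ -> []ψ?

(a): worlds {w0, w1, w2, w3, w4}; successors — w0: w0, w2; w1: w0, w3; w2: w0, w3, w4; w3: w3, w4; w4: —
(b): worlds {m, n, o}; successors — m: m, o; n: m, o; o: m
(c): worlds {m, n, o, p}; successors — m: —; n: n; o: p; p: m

Frame correspondent (Sahlqvist): forall x forall y (Rxy -> exists z (Rxz & Rzy)) — i.e. density.
(a): condition met.
(b): condition met.
(c): fails — Rop but no z with Roz and Rzp.
Valid on: (a), (b).

(a), (b)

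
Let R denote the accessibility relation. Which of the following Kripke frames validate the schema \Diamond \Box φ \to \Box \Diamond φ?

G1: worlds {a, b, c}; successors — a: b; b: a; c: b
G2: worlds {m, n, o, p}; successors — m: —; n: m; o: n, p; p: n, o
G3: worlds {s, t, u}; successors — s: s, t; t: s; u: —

G1, G3

The schema corresponds to convergence: \forall x \forall y \forall z (Rxy \wedge Rxz \to \exists w (Ryw \wedge Rzw)).
G1: condition met.
G2: fails — Rnm and Rnm but m and m have no common successor.
G3: condition met.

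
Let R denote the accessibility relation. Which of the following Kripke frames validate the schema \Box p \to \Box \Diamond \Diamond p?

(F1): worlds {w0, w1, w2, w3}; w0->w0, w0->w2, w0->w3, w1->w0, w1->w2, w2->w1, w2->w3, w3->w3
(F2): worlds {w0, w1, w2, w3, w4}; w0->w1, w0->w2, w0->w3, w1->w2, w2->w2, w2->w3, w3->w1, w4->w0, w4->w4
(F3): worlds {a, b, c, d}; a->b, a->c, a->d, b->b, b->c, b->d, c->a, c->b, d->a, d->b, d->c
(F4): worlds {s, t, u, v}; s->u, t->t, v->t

(F1), (F3)

Frame correspondent (Sahlqvist): \forall x \forall z (xRz \to \exists w (xRw \wedge z R^2 w)) — i.e. a generalized confluence (Geach) condition.
(F1): condition met.
(F2): fails — w3Rw1 but no w with w3Rw and w1R²w.
(F3): condition met.
(F4): fails — sRu but no w with sRw and uR²w.
Valid on: (F1), (F3).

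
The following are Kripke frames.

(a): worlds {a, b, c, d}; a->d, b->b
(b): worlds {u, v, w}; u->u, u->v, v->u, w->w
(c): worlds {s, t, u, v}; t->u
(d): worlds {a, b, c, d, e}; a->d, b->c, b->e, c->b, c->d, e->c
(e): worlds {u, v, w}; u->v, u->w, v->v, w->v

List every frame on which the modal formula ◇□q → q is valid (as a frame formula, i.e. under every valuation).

The schema corresponds to a generalized confluence (Geach) condition: ∀x ∀y (xRy → ∃w (yRw ∧ x = w)).
(a): fails — aRd but no w with dRw and a=w.
(b): holds.
(c): fails — tRu but no w with uRw and t=w.
(d): fails — aRd but no w with dRw and a=w.
(e): fails — uRv but no t with vRt and u=t.
Valid on: (b).

(b)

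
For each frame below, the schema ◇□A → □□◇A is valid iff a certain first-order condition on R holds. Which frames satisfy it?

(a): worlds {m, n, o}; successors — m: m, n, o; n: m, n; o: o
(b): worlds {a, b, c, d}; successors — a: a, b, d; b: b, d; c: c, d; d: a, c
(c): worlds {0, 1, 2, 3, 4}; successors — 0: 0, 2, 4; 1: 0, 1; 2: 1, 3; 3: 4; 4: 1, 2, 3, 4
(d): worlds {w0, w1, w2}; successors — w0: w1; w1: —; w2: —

(d)

This is the axiom for a generalized confluence (Geach) condition; its first-order frame correspondent is ∀x ∀y ∀z ((xRy ∧ xR²z) → ∃w (yRw ∧ zRw)).
(a): fails — mRn, mR²o but no w with nRw and oRw.
(b): fails — aRb, aR²d but no w with bRw and dRw.
(c): fails — 0R0, 0R²2 but no w with 0Rw and 2Rw.
(d): holds.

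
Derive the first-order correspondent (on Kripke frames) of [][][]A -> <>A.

This is a Sahlqvist (Geach-type) schema ◇^0□^3A → □^0◇^1A.
Minimal-valuation argument: fix x; take any y with xR^0y and any z with xR^0z. Set V(A) to the set of worlds R-reachable from y in exactly 3 steps. Then □^3A holds at y, so the antecedent holds at x; validity forces ◇^1A at z, giving a w with zR^1w and yR^3w.
First-order correspondent: forall x exists w (x R^3 w & xRw).

forall x exists w (x R^3 w & xRw)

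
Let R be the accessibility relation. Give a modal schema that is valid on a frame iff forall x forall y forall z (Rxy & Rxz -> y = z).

◇ψ → □ψ

This is partial functionality; the standard corresponding axiom is CD: ◇ψ → □ψ.
Suppose ◇ψ→□ψ is valid. Take Rxy, Rxz and set V(ψ)={y}. Then ◇ψ at x, so □ψ at x, so ψ at z, i.e. z=y.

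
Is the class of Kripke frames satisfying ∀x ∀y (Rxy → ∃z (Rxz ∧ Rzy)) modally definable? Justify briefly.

Definable; □□p → □p defines it

This is a Sahlqvist condition; the C4 axiom □□p → □p defines it.
Suppose □□p→□p is valid. Take Rxy and set V(p)={w : xR²w}. Then □□p at x, so □p at x, so p at y, i.e. ∃z(Rxz∧Rzy).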